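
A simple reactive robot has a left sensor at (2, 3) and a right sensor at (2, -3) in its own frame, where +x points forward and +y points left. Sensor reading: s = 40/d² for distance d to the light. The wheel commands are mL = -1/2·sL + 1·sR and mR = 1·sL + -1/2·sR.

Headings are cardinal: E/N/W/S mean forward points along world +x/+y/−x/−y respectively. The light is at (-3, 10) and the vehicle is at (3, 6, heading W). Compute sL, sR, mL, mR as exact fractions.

left sensor world pos  = (1, 3); dL² = 65
right sensor world pos = (1, 9); dR² = 17
sL = 40/65 = 8/13
sR = 40/17 = 40/17
mL = -1/2·sL + 1·sR = 452/221
mR = 1·sL + -1/2·sR = -124/221

8/13 40/17 452/221 -124/221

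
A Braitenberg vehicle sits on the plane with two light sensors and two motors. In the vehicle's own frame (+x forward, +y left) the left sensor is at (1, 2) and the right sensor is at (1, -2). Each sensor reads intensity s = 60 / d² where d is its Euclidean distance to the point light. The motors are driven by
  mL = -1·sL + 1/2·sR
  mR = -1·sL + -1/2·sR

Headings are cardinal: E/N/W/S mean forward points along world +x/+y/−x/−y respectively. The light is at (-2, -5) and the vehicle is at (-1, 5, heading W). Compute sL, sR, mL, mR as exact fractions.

15/16 5/12 -35/48 -55/48

left sensor world pos  = (-2, 3); dL² = 64
right sensor world pos = (-2, 7); dR² = 144
sL = 60/64 = 15/16
sR = 60/144 = 5/12
mL = -1·sL + 1/2·sR = -35/48
mR = -1·sL + -1/2·sR = -55/48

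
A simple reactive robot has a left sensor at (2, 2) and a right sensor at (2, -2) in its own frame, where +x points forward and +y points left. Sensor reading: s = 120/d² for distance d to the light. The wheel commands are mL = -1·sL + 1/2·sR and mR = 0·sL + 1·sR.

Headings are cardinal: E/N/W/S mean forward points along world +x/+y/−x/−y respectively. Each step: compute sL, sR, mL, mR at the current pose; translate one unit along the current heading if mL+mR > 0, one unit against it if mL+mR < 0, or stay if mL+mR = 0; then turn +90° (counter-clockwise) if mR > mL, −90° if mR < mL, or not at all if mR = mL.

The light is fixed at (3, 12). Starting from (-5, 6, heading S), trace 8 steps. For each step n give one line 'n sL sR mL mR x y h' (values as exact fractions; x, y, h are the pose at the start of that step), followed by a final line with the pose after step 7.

n=0: pose=(-5,6,S); sL=6/5, sR=30/41; mL=-171/205, mR=30/41; mL+mR=-21/205 → advance -1; mR−mL=321/205 → turn +1·90°
n=1: pose=(-5,7,E); sL=8/3, sR=24/17; mL=-100/51, mR=24/17; mL+mR=-28/51 → advance -1; mR−mL=172/51 → turn +1·90°
n=2: pose=(-6,7,N); sL=12/13, sR=60/29; mL=42/377, mR=60/29; mL+mR=822/377 → advance +1; mR−mL=738/377 → turn +1·90°
n=3: pose=(-6,8,W); sL=120/157, sR=24/25; mL=-1116/3925, mR=24/25; mL+mR=2652/3925 → advance +1; mR−mL=4884/3925 → turn +1·90°
n=4: pose=(-7,8,S); sL=6/5, sR=2/3; mL=-13/15, mR=2/3; mL+mR=-1/5 → advance -1; mR−mL=23/15 → turn +1·90°
n=5: pose=(-7,9,E); sL=24/13, sR=120/89; mL=-1356/1157, mR=120/89; mL+mR=204/1157 → advance +1; mR−mL=2916/1157 → turn +1·90°
n=6: pose=(-6,9,N); sL=60/61, sR=12/5; mL=66/305, mR=12/5; mL+mR=798/305 → advance +1; mR−mL=666/305 → turn +1·90°
n=7: pose=(-6,10,W); sL=120/137, sR=120/121; mL=-6300/16577, mR=120/121; mL+mR=10140/16577 → advance +1; mR−mL=22740/16577 → turn +1·90°

0 6/5 30/41 -171/205 30/41 -5 6 S
1 8/3 24/17 -100/51 24/17 -5 7 E
2 12/13 60/29 42/377 60/29 -6 7 N
3 120/157 24/25 -1116/3925 24/25 -6 8 W
4 6/5 2/3 -13/15 2/3 -7 8 S
5 24/13 120/89 -1356/1157 120/89 -7 9 E
6 60/61 12/5 66/305 12/5 -6 9 N
7 120/137 120/121 -6300/16577 120/121 -6 10 W
final -7 10 S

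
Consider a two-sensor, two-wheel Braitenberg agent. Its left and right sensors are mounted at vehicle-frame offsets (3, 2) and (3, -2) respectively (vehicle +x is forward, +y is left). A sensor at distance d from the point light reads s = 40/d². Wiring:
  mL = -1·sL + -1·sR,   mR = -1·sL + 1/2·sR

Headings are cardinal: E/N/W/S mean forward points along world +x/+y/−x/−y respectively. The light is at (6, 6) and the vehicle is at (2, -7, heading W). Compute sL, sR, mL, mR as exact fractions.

20/137 4/17 -888/2329 -66/2329

left sensor world pos  = (-1, -9); dL² = 274
right sensor world pos = (-1, -5); dR² = 170
sL = 40/274 = 20/137
sR = 40/170 = 4/17
mL = -1·sL + -1·sR = -888/2329
mR = -1·sL + 1/2·sR = -66/2329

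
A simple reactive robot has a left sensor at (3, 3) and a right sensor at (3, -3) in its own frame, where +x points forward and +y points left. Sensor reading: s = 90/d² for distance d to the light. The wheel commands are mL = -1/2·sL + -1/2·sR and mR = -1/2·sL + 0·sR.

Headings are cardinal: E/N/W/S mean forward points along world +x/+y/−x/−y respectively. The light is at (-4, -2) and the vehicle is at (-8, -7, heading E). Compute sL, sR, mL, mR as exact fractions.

18 18/13 -126/13 -9

left sensor world pos  = (-5, -4); dL² = 5
right sensor world pos = (-5, -10); dR² = 65
sL = 90/5 = 18
sR = 90/65 = 18/13
mL = -1/2·sL + -1/2·sR = -126/13
mR = -1/2·sL + 0·sR = -9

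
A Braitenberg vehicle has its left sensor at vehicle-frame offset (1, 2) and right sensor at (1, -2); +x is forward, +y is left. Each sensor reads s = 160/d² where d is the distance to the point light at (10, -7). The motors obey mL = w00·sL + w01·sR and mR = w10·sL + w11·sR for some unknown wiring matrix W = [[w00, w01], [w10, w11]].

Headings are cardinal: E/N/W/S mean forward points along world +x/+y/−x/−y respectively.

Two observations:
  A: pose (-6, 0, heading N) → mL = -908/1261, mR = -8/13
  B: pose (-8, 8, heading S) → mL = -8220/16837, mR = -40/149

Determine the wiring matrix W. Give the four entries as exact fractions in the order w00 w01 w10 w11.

obs A: pose=(-6,0,N) → sL=40/97, sR=8/13, mL=-908/1261, mR=-8/13
obs B: pose=(-8,8,S) → sL=40/113, sR=40/149, mL=-8220/16837, mR=-40/149
sensor matrix S = [[40/97, 8/13], [40/113, 40/149]]; det S = -2274560/21231457
solve [mL_A; mL_B] = S·[w00; w01] and [mR_A; mR_B] = S·[w10; w11]:
  w00 = -1, w01 = -1/2, w10 = 0, w11 = -1

-1 -1/2 0 -1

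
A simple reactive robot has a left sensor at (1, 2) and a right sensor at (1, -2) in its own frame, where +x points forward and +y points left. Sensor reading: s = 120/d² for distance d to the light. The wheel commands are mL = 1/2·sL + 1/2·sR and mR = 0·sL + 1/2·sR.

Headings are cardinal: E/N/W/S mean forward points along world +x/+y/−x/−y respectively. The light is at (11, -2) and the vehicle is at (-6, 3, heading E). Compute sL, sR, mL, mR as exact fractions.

24/61 24/53 1368/3233 12/53

left sensor world pos  = (-5, 5); dL² = 305
right sensor world pos = (-5, 1); dR² = 265
sL = 120/305 = 24/61
sR = 120/265 = 24/53
mL = 1/2·sL + 1/2·sR = 1368/3233
mR = 0·sL + 1/2·sR = 12/53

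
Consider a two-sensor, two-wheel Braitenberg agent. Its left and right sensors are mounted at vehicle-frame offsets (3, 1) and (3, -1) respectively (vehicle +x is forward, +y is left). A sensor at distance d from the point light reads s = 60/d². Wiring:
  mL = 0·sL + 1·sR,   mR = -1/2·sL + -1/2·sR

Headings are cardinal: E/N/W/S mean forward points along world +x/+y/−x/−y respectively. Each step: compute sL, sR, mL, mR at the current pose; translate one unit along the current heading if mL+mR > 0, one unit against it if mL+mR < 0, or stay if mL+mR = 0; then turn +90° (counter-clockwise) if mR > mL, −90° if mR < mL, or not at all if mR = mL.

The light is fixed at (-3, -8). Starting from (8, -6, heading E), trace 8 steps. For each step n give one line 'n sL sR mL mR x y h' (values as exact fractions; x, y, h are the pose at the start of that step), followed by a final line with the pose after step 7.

n=0: pose=(8,-6,E); sL=12/41, sR=60/197; mL=60/197, mR=-2412/8077; mL+mR=48/8077 → advance +1; mR−mL=-4872/8077 → turn -1·90°
n=1: pose=(9,-6,S); sL=6/17, sR=30/61; mL=30/61, mR=-438/1037; mL+mR=72/1037 → advance +1; mR−mL=-948/1037 → turn -1·90°
n=2: pose=(9,-7,W); sL=20/27, sR=12/17; mL=12/17, mR=-332/459; mL+mR=-8/459 → advance -1; mR−mL=-656/459 → turn -1·90°
n=3: pose=(10,-7,N); sL=3/8, sR=15/53; mL=15/53, mR=-279/848; mL+mR=-39/848 → advance -1; mR−mL=-519/848 → turn -1·90°
n=4: pose=(10,-8,E); sL=60/257, sR=60/257; mL=60/257, mR=-60/257; mL+mR=0 → advance +0; mR−mL=-120/257 → turn -1·90°
n=5: pose=(10,-8,S); sL=12/41, sR=20/51; mL=20/51, mR=-716/2091; mL+mR=104/2091 → advance +1; mR−mL=-512/697 → turn -1·90°
n=6: pose=(10,-9,W); sL=15/26, sR=3/5; mL=3/5, mR=-153/260; mL+mR=3/260 → advance +1; mR−mL=-309/260 → turn -1·90°
n=7: pose=(9,-9,N); sL=12/25, sR=60/173; mL=60/173, mR=-1788/4325; mL+mR=-288/4325 → advance -1; mR−mL=-3288/4325 → turn -1·90°

0 12/41 60/197 60/197 -2412/8077 8 -6 E
1 6/17 30/61 30/61 -438/1037 9 -6 S
2 20/27 12/17 12/17 -332/459 9 -7 W
3 3/8 15/53 15/53 -279/848 10 -7 N
4 60/257 60/257 60/257 -60/257 10 -8 E
5 12/41 20/51 20/51 -716/2091 10 -8 S
6 15/26 3/5 3/5 -153/260 10 -9 W
7 12/25 60/173 60/173 -1788/4325 9 -9 N
final 9 -10 E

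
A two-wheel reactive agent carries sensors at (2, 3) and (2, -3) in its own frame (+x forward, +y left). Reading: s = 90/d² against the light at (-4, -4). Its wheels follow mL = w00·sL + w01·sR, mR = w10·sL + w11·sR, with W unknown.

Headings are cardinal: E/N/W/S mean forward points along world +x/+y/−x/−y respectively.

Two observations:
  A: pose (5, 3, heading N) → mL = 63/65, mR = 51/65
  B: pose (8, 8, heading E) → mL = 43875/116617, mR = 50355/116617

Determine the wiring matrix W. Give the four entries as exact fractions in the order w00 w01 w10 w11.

obs A: pose=(5,3,N) → sL=10/13, sR=2/5, mL=63/65, mR=51/65
obs B: pose=(8,8,E) → sL=90/421, sR=90/277, mL=43875/116617, mR=50355/116617
sensor matrix S = [[10/13, 2/5], [90/421, 90/277]]; det S = 249264/1516021
solve [mL_A; mL_B] = S·[w00; w01] and [mR_A; mR_B] = S·[w10; w11]:
  w00 = 1, w01 = 1/2, w10 = 1/2, w11 = 1

1 1/2 1/2 1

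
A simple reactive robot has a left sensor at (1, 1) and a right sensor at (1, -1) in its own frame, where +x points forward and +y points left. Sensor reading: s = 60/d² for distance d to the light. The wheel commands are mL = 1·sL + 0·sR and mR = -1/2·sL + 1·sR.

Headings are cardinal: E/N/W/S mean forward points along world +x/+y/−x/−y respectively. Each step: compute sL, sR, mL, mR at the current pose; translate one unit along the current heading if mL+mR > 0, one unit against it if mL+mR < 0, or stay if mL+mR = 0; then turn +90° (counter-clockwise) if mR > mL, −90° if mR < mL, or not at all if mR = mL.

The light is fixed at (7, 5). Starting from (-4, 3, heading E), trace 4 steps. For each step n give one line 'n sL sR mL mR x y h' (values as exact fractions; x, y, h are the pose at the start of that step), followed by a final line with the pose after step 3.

0 60/101 60/109 60/101 2790/11009 -4 3 E
1 2/3 6/13 2/3 5/39 -3 3 S
2 60/137 12/25 60/137 894/3425 -3 2 W
3 15/37 15/26 15/37 180/481 -4 2 N
final -4 3 E

n=0: pose=(-4,3,E); sL=60/101, sR=60/109; mL=60/101, mR=2790/11009; mL+mR=9330/11009 → advance +1; mR−mL=-3750/11009 → turn -1·90°
n=1: pose=(-3,3,S); sL=2/3, sR=6/13; mL=2/3, mR=5/39; mL+mR=31/39 → advance +1; mR−mL=-7/13 → turn -1·90°
n=2: pose=(-3,2,W); sL=60/137, sR=12/25; mL=60/137, mR=894/3425; mL+mR=2394/3425 → advance +1; mR−mL=-606/3425 → turn -1·90°
n=3: pose=(-4,2,N); sL=15/37, sR=15/26; mL=15/37, mR=180/481; mL+mR=375/481 → advance +1; mR−mL=-15/481 → turn -1·90°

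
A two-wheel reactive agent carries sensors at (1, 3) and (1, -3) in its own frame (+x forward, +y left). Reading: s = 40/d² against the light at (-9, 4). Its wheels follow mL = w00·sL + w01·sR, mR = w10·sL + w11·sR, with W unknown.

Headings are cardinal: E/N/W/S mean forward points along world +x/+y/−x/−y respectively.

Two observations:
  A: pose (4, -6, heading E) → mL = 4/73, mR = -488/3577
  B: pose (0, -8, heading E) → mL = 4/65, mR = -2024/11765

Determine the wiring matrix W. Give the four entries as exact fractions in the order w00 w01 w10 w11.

0 1/2 -1/2 -1/2

obs A: pose=(4,-6,E) → sL=8/49, sR=8/73, mL=4/73, mR=-488/3577
obs B: pose=(0,-8,E) → sL=40/181, sR=8/65, mL=4/65, mR=-2024/11765
sensor matrix S = [[8/49, 8/73], [40/181, 8/65]]; det S = -173568/42083405
solve [mL_A; mL_B] = S·[w00; w01] and [mR_A; mR_B] = S·[w10; w11]:
  w00 = 0, w01 = 1/2, w10 = -1/2, w11 = -1/2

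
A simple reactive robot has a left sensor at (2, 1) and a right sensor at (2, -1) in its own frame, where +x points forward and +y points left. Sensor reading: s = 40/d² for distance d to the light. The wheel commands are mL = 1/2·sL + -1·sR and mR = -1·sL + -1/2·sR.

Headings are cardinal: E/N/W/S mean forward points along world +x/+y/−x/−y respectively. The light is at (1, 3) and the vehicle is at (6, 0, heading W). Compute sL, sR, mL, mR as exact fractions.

8/5 40/13 -148/65 -204/65

left sensor world pos  = (4, -1); dL² = 25
right sensor world pos = (4, 1); dR² = 13
sL = 40/25 = 8/5
sR = 40/13 = 40/13
mL = 1/2·sL + -1·sR = -148/65
mR = -1·sL + -1/2·sR = -204/65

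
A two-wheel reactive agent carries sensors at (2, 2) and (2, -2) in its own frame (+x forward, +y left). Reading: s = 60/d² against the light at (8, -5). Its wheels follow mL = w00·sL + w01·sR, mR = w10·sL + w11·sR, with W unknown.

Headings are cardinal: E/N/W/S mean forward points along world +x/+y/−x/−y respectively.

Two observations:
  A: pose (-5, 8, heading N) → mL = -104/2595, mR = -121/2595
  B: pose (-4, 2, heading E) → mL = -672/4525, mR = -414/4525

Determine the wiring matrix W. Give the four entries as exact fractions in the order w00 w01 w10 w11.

1 -1 -1 1/2

obs A: pose=(-5,8,N) → sL=2/15, sR=30/173, mL=-104/2595, mR=-121/2595
obs B: pose=(-4,2,E) → sL=60/181, sR=12/25, mL=-672/4525, mR=-414/4525
sensor matrix S = [[2/15, 30/173], [60/181, 12/25]]; det S = 25504/3914125
solve [mL_A; mL_B] = S·[w00; w01] and [mR_A; mR_B] = S·[w10; w11]:
  w00 = 1, w01 = -1, w10 = -1, w11 = 1/2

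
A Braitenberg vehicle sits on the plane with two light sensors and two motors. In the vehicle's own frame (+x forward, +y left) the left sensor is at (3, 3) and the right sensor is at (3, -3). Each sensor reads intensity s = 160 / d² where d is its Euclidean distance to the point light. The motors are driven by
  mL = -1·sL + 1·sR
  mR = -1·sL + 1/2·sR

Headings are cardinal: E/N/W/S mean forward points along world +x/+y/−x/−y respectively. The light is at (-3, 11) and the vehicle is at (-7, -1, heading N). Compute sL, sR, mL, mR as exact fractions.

16/13 80/41 384/533 -136/533

left sensor world pos  = (-10, 2); dL² = 130
right sensor world pos = (-4, 2); dR² = 82
sL = 160/130 = 16/13
sR = 160/82 = 80/41
mL = -1·sL + 1·sR = 384/533
mR = -1·sL + 1/2·sR = -136/533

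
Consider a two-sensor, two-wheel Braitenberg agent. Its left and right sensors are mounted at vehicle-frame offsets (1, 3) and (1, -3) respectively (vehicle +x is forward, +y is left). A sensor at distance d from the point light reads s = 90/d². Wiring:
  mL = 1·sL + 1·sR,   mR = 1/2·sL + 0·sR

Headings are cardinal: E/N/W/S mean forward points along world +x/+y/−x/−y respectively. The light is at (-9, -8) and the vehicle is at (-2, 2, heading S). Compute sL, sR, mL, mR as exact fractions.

left sensor world pos  = (1, 1); dL² = 181
right sensor world pos = (-5, 1); dR² = 97
sL = 90/181 = 90/181
sR = 90/97 = 90/97
mL = 1·sL + 1·sR = 25020/17557
mR = 1/2·sL + 0·sR = 45/181

90/181 90/97 25020/17557 45/181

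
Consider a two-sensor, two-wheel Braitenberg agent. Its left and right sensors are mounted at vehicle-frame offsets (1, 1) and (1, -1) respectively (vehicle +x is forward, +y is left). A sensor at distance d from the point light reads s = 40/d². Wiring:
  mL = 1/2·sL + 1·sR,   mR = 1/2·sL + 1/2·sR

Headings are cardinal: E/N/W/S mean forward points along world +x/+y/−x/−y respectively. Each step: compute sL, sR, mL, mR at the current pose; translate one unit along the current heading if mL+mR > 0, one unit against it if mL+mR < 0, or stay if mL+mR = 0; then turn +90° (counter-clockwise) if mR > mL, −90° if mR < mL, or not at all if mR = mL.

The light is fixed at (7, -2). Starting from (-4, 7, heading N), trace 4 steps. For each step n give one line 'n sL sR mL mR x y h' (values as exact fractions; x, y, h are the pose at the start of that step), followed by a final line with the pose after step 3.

0 10/61 1/5 86/305 111/610 -4 7 N
1 40/221 40/181 12460/40001 8040/40001 -4 8 E
2 20/81 20/101 2630/8181 1820/8181 -3 8 S
3 8/37 40/221 2364/8177 1624/8177 -3 7 W
final -4 7 N

n=0: pose=(-4,7,N); sL=10/61, sR=1/5; mL=86/305, mR=111/610; mL+mR=283/610 → advance +1; mR−mL=-1/10 → turn -1·90°
n=1: pose=(-4,8,E); sL=40/221, sR=40/181; mL=12460/40001, mR=8040/40001; mL+mR=20500/40001 → advance +1; mR−mL=-20/181 → turn -1·90°
n=2: pose=(-3,8,S); sL=20/81, sR=20/101; mL=2630/8181, mR=1820/8181; mL+mR=4450/8181 → advance +1; mR−mL=-10/101 → turn -1·90°
n=3: pose=(-3,7,W); sL=8/37, sR=40/221; mL=2364/8177, mR=1624/8177; mL+mR=3988/8177 → advance +1; mR−mL=-20/221 → turn -1·90°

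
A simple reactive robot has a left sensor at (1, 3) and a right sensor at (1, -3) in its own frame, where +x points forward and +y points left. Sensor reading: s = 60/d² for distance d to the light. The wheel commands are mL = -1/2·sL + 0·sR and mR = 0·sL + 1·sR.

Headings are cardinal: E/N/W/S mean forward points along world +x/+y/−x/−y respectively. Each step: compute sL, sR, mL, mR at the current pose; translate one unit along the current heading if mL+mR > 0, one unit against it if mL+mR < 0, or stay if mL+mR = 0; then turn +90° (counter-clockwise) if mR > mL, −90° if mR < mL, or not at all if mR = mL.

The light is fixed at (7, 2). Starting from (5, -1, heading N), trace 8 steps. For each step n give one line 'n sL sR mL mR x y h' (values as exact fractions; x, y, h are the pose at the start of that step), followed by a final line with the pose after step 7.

n=0: pose=(5,-1,N); sL=60/29, sR=12; mL=-30/29, mR=12; mL+mR=318/29 → advance +1; mR−mL=378/29 → turn +1·90°
n=1: pose=(5,0,W); sL=30/17, sR=6; mL=-15/17, mR=6; mL+mR=87/17 → advance +1; mR−mL=117/17 → turn +1·90°
n=2: pose=(4,0,S); sL=20/3, sR=4/3; mL=-10/3, mR=4/3; mL+mR=-2 → advance -1; mR−mL=14/3 → turn +1·90°
n=3: pose=(4,1,E); sL=15/2, sR=3; mL=-15/4, mR=3; mL+mR=-3/4 → advance -1; mR−mL=27/4 → turn +1·90°
n=4: pose=(3,1,N); sL=60/49, sR=60; mL=-30/49, mR=60; mL+mR=2910/49 → advance +1; mR−mL=2970/49 → turn +1·90°
n=5: pose=(3,2,W); sL=30/17, sR=30/17; mL=-15/17, mR=30/17; mL+mR=15/17 → advance +1; mR−mL=45/17 → turn +1·90°
n=6: pose=(2,2,S); sL=12, sR=12/13; mL=-6, mR=12/13; mL+mR=-66/13 → advance -1; mR−mL=90/13 → turn +1·90°
n=7: pose=(2,3,E); sL=15/8, sR=3; mL=-15/16, mR=3; mL+mR=33/16 → advance +1; mR−mL=63/16 → turn +1·90°

0 60/29 12 -30/29 12 5 -1 N
1 30/17 6 -15/17 6 5 0 W
2 20/3 4/3 -10/3 4/3 4 0 S
3 15/2 3 -15/4 3 4 1 E
4 60/49 60 -30/49 60 3 1 N
5 30/17 30/17 -15/17 30/17 3 2 W
6 12 12/13 -6 12/13 2 2 S
7 15/8 3 -15/16 3 2 3 E
final 3 3 N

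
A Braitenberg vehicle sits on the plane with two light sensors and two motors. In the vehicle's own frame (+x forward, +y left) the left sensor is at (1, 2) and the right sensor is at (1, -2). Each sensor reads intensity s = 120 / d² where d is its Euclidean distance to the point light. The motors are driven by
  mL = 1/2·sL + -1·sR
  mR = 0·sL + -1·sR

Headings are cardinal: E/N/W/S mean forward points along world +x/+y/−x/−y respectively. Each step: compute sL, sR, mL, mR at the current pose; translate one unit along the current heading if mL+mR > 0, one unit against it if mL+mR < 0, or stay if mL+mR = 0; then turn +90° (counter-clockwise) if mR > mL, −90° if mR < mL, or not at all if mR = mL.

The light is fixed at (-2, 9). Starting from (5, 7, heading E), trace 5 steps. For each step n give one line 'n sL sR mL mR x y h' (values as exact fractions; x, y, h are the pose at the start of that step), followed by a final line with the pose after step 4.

0 15/8 3/2 -9/16 -3/2 5 7 E
1 120/73 24/5 -1452/365 -24/5 4 7 S
2 60/17 60/13 -630/221 -60/13 4 8 W
3 24/5 40/27 124/135 -40/27 5 8 N
4 15/8 3/2 -9/16 -3/2 5 7 E
final 4 7 S

n=0: pose=(5,7,E); sL=15/8, sR=3/2; mL=-9/16, mR=-3/2; mL+mR=-33/16 → advance -1; mR−mL=-15/16 → turn -1·90°
n=1: pose=(4,7,S); sL=120/73, sR=24/5; mL=-1452/365, mR=-24/5; mL+mR=-3204/365 → advance -1; mR−mL=-60/73 → turn -1·90°
n=2: pose=(4,8,W); sL=60/17, sR=60/13; mL=-630/221, mR=-60/13; mL+mR=-1650/221 → advance -1; mR−mL=-30/17 → turn -1·90°
n=3: pose=(5,8,N); sL=24/5, sR=40/27; mL=124/135, mR=-40/27; mL+mR=-76/135 → advance -1; mR−mL=-12/5 → turn -1·90°
n=4: pose=(5,7,E); sL=15/8, sR=3/2; mL=-9/16, mR=-3/2; mL+mR=-33/16 → advance -1; mR−mL=-15/16 → turn -1·90°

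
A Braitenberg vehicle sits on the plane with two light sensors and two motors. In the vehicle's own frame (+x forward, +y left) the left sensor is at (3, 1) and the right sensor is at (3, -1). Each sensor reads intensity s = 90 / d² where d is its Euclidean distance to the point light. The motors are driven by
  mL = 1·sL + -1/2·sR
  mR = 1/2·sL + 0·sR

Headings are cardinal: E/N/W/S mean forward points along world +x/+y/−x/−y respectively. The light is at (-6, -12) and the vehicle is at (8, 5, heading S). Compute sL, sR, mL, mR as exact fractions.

90/421 18/73 2781/30733 45/421

left sensor world pos  = (9, 2); dL² = 421
right sensor world pos = (7, 2); dR² = 365
sL = 90/421 = 90/421
sR = 90/365 = 18/73
mL = 1·sL + -1/2·sR = 2781/30733
mR = 1/2·sL + 0·sR = 45/421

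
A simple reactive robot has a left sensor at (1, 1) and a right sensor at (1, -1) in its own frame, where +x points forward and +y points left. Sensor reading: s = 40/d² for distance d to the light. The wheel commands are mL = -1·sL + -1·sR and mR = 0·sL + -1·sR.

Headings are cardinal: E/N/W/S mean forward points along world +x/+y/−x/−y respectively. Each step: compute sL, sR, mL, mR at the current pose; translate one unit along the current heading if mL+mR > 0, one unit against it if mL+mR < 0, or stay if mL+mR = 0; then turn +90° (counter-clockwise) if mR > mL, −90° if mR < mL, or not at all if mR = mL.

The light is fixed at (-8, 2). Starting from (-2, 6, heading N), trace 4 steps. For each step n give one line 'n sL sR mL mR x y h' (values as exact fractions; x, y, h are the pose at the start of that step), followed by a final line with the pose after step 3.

0 4/5 20/37 -248/185 -20/37 -2 6 N
1 40/29 40/41 -2800/1189 -40/41 -2 5 W
2 10/17 1 -27/17 -1 -1 5 S
3 40/89 40/73 -6480/6497 -40/73 -1 6 E
final -2 6 N

n=0: pose=(-2,6,N); sL=4/5, sR=20/37; mL=-248/185, mR=-20/37; mL+mR=-348/185 → advance -1; mR−mL=4/5 → turn +1·90°
n=1: pose=(-2,5,W); sL=40/29, sR=40/41; mL=-2800/1189, mR=-40/41; mL+mR=-3960/1189 → advance -1; mR−mL=40/29 → turn +1·90°
n=2: pose=(-1,5,S); sL=10/17, sR=1; mL=-27/17, mR=-1; mL+mR=-44/17 → advance -1; mR−mL=10/17 → turn +1·90°
n=3: pose=(-1,6,E); sL=40/89, sR=40/73; mL=-6480/6497, mR=-40/73; mL+mR=-10040/6497 → advance -1; mR−mL=40/89 → turn +1·90°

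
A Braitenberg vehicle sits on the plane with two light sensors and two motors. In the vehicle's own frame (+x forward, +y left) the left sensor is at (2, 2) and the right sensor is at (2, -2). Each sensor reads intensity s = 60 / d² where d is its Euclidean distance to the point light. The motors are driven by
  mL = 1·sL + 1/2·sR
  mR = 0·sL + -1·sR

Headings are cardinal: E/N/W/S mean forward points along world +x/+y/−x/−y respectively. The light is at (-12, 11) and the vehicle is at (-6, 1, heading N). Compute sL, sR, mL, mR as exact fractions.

3/4 15/32 63/64 -15/32

left sensor world pos  = (-8, 3); dL² = 80
right sensor world pos = (-4, 3); dR² = 128
sL = 60/80 = 3/4
sR = 60/128 = 15/32
mL = 1·sL + 1/2·sR = 63/64
mR = 0·sL + -1·sR = -15/32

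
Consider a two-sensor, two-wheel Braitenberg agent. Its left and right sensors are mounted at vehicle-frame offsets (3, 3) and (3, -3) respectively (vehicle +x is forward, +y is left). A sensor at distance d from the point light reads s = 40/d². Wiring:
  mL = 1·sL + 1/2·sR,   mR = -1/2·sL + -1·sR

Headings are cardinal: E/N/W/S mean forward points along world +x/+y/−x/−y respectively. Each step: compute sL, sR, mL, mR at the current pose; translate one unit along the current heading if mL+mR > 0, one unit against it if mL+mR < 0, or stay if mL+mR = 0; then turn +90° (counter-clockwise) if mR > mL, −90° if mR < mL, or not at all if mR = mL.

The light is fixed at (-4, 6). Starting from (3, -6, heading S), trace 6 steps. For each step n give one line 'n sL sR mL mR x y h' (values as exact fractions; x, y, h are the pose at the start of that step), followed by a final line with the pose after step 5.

n=0: pose=(3,-6,S); sL=8/65, sR=40/241; mL=3228/15665, mR=-3564/15665; mL+mR=-336/15665 → advance -1; mR−mL=-6792/15665 → turn -1·90°
n=1: pose=(3,-5,W); sL=10/53, sR=1/2; mL=93/212, mR=-63/106; mL+mR=-33/212 → advance -1; mR−mL=-219/212 → turn -1·90°
n=2: pose=(4,-5,N); sL=40/89, sR=8/37; mL=1836/3293, mR=-1452/3293; mL+mR=384/3293 → advance +1; mR−mL=-3288/3293 → turn -1·90°
n=3: pose=(4,-4,E); sL=4/17, sR=4/29; mL=150/493, mR=-126/493; mL+mR=24/493 → advance +1; mR−mL=-276/493 → turn -1·90°
n=4: pose=(5,-4,S); sL=40/313, sR=8/41; mL=2892/12833, mR=-3324/12833; mL+mR=-432/12833 → advance -1; mR−mL=-6216/12833 → turn -1·90°
n=5: pose=(5,-3,W); sL=2/9, sR=5/9; mL=1/2, mR=-2/3; mL+mR=-1/6 → advance -1; mR−mL=-7/6 → turn -1·90°

0 8/65 40/241 3228/15665 -3564/15665 3 -6 S
1 10/53 1/2 93/212 -63/106 3 -5 W
2 40/89 8/37 1836/3293 -1452/3293 4 -5 N
3 4/17 4/29 150/493 -126/493 4 -4 E
4 40/313 8/41 2892/12833 -3324/12833 5 -4 S
5 2/9 5/9 1/2 -2/3 5 -3 W
final 6 -3 N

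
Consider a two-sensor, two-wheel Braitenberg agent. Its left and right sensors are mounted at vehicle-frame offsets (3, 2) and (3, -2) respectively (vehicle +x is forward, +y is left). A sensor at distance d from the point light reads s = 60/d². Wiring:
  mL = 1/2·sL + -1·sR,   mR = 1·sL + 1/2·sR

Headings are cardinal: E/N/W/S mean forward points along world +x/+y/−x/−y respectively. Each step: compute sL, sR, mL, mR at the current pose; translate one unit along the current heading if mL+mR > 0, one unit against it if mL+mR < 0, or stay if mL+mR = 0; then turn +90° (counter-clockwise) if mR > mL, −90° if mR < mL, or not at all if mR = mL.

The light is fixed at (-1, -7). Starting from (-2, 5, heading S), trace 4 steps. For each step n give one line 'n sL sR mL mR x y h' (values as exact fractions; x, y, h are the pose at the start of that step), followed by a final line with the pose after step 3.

0 30/41 2/3 -37/123 131/123 -2 5 S
1 60/173 12/17 -1566/2941 2058/2941 -2 4 E
2 3/10 3/10 -3/20 9/20 -1 4 N
3 60/109 12/41 -78/4469 3114/4469 -1 5 W
final -2 5 S

n=0: pose=(-2,5,S); sL=30/41, sR=2/3; mL=-37/123, mR=131/123; mL+mR=94/123 → advance +1; mR−mL=56/41 → turn +1·90°
n=1: pose=(-2,4,E); sL=60/173, sR=12/17; mL=-1566/2941, mR=2058/2941; mL+mR=492/2941 → advance +1; mR−mL=3624/2941 → turn +1·90°
n=2: pose=(-1,4,N); sL=3/10, sR=3/10; mL=-3/20, mR=9/20; mL+mR=3/10 → advance +1; mR−mL=3/5 → turn +1·90°
n=3: pose=(-1,5,W); sL=60/109, sR=12/41; mL=-78/4469, mR=3114/4469; mL+mR=3036/4469 → advance +1; mR−mL=3192/4469 → turn +1·90°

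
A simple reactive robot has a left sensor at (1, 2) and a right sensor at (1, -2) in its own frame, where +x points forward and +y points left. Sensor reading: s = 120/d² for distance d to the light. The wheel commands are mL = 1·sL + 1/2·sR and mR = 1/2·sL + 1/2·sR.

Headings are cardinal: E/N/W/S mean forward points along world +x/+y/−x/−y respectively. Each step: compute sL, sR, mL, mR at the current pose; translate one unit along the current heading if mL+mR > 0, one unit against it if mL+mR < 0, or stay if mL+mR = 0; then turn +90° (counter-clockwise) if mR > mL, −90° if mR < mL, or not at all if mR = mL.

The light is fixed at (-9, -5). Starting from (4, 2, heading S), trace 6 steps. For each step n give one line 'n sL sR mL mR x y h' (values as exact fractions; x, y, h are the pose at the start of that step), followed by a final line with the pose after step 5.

0 40/87 120/157 11500/13659 8360/13659 4 2 S
1 3/4 15/26 27/26 69/104 4 1 W
2 120/149 24/49 7668/7301 4728/7301 3 1 N
3 12/25 60/97 1914/2425 1332/2425 3 2 E
4 40/87 120/157 11500/13659 8360/13659 4 2 S
5 3/4 15/26 27/26 69/104 4 1 W
final 3 1 N

n=0: pose=(4,2,S); sL=40/87, sR=120/157; mL=11500/13659, mR=8360/13659; mL+mR=6620/4553 → advance +1; mR−mL=-20/87 → turn -1·90°
n=1: pose=(4,1,W); sL=3/4, sR=15/26; mL=27/26, mR=69/104; mL+mR=177/104 → advance +1; mR−mL=-3/8 → turn -1·90°
n=2: pose=(3,1,N); sL=120/149, sR=24/49; mL=7668/7301, mR=4728/7301; mL+mR=12396/7301 → advance +1; mR−mL=-60/149 → turn -1·90°
n=3: pose=(3,2,E); sL=12/25, sR=60/97; mL=1914/2425, mR=1332/2425; mL+mR=3246/2425 → advance +1; mR−mL=-6/25 → turn -1·90°
n=4: pose=(4,2,S); sL=40/87, sR=120/157; mL=11500/13659, mR=8360/13659; mL+mR=6620/4553 → advance +1; mR−mL=-20/87 → turn -1·90°
n=5: pose=(4,1,W); sL=3/4, sR=15/26; mL=27/26, mR=69/104; mL+mR=177/104 → advance +1; mR−mL=-3/8 → turn -1·90°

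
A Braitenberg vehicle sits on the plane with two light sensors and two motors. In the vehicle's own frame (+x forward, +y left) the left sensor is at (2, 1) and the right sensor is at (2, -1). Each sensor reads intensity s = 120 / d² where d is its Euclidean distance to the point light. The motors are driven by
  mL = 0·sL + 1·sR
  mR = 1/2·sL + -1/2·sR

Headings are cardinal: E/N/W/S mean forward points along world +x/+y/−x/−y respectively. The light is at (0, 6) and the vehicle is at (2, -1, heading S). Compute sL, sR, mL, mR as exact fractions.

left sensor world pos  = (3, -3); dL² = 90
right sensor world pos = (1, -3); dR² = 82
sL = 120/90 = 4/3
sR = 120/82 = 60/41
mL = 0·sL + 1·sR = 60/41
mR = 1/2·sL + -1/2·sR = -8/123

4/3 60/41 60/41 -8/123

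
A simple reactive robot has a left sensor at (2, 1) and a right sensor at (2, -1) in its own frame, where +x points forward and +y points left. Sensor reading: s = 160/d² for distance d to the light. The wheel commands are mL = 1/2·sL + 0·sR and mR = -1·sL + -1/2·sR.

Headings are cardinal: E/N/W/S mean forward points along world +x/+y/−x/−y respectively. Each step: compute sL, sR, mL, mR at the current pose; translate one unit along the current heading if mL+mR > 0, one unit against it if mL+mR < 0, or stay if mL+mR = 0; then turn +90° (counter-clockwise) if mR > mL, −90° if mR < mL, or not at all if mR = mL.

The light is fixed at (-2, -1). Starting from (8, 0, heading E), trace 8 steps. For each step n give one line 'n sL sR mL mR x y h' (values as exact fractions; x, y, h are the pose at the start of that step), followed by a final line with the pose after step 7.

0 40/37 10/9 20/37 -545/333 8 0 E
1 160/101 32/13 80/101 -3696/1313 7 0 S
2 16/5 80/29 8/5 -664/145 7 1 W
3 160/97 160/137 80/97 -29680/13289 8 1 N
4 40/37 10/9 20/37 -545/333 8 0 E
5 160/101 32/13 80/101 -3696/1313 7 0 S
6 16/5 80/29 8/5 -664/145 7 1 W
7 160/97 160/137 80/97 -29680/13289 8 1 N
final 8 0 E

n=0: pose=(8,0,E); sL=40/37, sR=10/9; mL=20/37, mR=-545/333; mL+mR=-365/333 → advance -1; mR−mL=-725/333 → turn -1·90°
n=1: pose=(7,0,S); sL=160/101, sR=32/13; mL=80/101, mR=-3696/1313; mL+mR=-2656/1313 → advance -1; mR−mL=-4736/1313 → turn -1·90°
n=2: pose=(7,1,W); sL=16/5, sR=80/29; mL=8/5, mR=-664/145; mL+mR=-432/145 → advance -1; mR−mL=-896/145 → turn -1·90°
n=3: pose=(8,1,N); sL=160/97, sR=160/137; mL=80/97, mR=-29680/13289; mL+mR=-18720/13289 → advance -1; mR−mL=-40640/13289 → turn -1·90°
n=4: pose=(8,0,E); sL=40/37, sR=10/9; mL=20/37, mR=-545/333; mL+mR=-365/333 → advance -1; mR−mL=-725/333 → turn -1·90°
n=5: pose=(7,0,S); sL=160/101, sR=32/13; mL=80/101, mR=-3696/1313; mL+mR=-2656/1313 → advance -1; mR−mL=-4736/1313 → turn -1·90°
n=6: pose=(7,1,W); sL=16/5, sR=80/29; mL=8/5, mR=-664/145; mL+mR=-432/145 → advance -1; mR−mL=-896/145 → turn -1·90°
n=7: pose=(8,1,N); sL=160/97, sR=160/137; mL=80/97, mR=-29680/13289; mL+mR=-18720/13289 → advance -1; mR−mL=-40640/13289 → turn -1·90°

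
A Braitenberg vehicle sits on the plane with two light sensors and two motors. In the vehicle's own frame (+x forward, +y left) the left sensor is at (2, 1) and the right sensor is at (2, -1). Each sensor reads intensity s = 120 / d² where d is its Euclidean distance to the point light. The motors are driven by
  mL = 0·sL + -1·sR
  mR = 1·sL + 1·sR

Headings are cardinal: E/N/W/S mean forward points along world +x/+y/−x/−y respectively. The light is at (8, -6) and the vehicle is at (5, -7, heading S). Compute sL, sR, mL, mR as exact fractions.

120/13 24/5 -24/5 912/65

left sensor world pos  = (6, -9); dL² = 13
right sensor world pos = (4, -9); dR² = 25
sL = 120/13 = 120/13
sR = 120/25 = 24/5
mL = 0·sL + -1·sR = -24/5
mR = 1·sL + 1·sR = 912/65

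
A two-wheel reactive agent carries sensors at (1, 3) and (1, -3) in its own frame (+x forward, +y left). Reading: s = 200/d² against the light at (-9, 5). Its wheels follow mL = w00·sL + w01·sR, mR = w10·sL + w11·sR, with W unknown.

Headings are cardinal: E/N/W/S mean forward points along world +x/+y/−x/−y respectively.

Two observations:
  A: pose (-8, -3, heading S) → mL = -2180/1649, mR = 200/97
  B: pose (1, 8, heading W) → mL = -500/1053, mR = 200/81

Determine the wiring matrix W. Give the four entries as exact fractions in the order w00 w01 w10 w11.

obs A: pose=(-8,-3,S) → sL=200/97, sR=40/17, mL=-2180/1649, mR=200/97
obs B: pose=(1,8,W) → sL=200/81, sR=200/117, mL=-500/1053, mR=200/81
sensor matrix S = [[200/97, 40/17], [200/81, 200/117]]; det S = -3968000/1736397
solve [mL_A; mL_B] = S·[w00; w01] and [mR_A; mR_B] = S·[w10; w11]:
  w00 = 1/2, w01 = -1, w10 = 1, w11 = 0

1/2 -1 1 0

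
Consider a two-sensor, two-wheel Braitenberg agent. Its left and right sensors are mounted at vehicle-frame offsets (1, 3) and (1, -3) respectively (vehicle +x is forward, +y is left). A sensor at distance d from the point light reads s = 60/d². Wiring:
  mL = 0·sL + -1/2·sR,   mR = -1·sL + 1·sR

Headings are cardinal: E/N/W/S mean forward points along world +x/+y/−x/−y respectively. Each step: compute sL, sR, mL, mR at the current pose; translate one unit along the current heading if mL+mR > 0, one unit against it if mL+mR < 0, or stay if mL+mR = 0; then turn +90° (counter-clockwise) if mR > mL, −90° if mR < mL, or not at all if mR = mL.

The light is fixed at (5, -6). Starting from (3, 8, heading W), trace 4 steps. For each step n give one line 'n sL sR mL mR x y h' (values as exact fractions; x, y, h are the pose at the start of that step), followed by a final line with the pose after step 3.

n=0: pose=(3,8,W); sL=6/13, sR=30/149; mL=-15/149, mR=-504/1937; mL+mR=-699/1937 → advance -1; mR−mL=-309/1937 → turn -1·90°
n=1: pose=(4,8,N); sL=60/241, sR=60/229; mL=-30/229, mR=720/55189; mL+mR=-6510/55189 → advance -1; mR−mL=7950/55189 → turn +1·90°
n=2: pose=(4,7,W); sL=15/26, sR=3/13; mL=-3/26, mR=-9/26; mL+mR=-6/13 → advance -1; mR−mL=-3/13 → turn -1·90°
n=3: pose=(5,7,N); sL=12/41, sR=12/41; mL=-6/41, mR=0; mL+mR=-6/41 → advance -1; mR−mL=6/41 → turn +1·90°

0 6/13 30/149 -15/149 -504/1937 3 8 W
1 60/241 60/229 -30/229 720/55189 4 8 N
2 15/26 3/13 -3/26 -9/26 4 7 W
3 12/41 12/41 -6/41 0 5 7 N
final 5 6 W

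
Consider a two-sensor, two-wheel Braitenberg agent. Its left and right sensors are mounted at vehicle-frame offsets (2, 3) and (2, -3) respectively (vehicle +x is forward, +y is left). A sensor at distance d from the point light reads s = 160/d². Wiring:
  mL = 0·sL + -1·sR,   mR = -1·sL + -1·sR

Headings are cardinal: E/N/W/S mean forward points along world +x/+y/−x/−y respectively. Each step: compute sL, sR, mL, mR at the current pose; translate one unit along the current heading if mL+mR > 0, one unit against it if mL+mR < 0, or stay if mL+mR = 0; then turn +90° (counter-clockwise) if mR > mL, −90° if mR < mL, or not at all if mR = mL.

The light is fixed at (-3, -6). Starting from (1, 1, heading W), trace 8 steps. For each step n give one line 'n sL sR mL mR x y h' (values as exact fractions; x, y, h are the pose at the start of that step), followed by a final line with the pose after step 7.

n=0: pose=(1,1,W); sL=8, sR=20/13; mL=-20/13, mR=-124/13; mL+mR=-144/13 → advance -1; mR−mL=-8 → turn -1·90°
n=1: pose=(2,1,N); sL=32/17, sR=32/29; mL=-32/29, mR=-1472/493; mL+mR=-2016/493 → advance -1; mR−mL=-32/17 → turn -1·90°
n=2: pose=(2,0,E); sL=16/13, sR=80/29; mL=-80/29, mR=-1504/377; mL+mR=-2544/377 → advance -1; mR−mL=-16/13 → turn -1·90°
n=3: pose=(1,0,S); sL=32/13, sR=160/17; mL=-160/17, mR=-2624/221; mL+mR=-4704/221 → advance -1; mR−mL=-32/13 → turn -1·90°
n=4: pose=(1,1,W); sL=8, sR=20/13; mL=-20/13, mR=-124/13; mL+mR=-144/13 → advance -1; mR−mL=-8 → turn -1·90°
n=5: pose=(2,1,N); sL=32/17, sR=32/29; mL=-32/29, mR=-1472/493; mL+mR=-2016/493 → advance -1; mR−mL=-32/17 → turn -1·90°
n=6: pose=(2,0,E); sL=16/13, sR=80/29; mL=-80/29, mR=-1504/377; mL+mR=-2544/377 → advance -1; mR−mL=-16/13 → turn -1·90°
n=7: pose=(1,0,S); sL=32/13, sR=160/17; mL=-160/17, mR=-2624/221; mL+mR=-4704/221 → advance -1; mR−mL=-32/13 → turn -1·90°

0 8 20/13 -20/13 -124/13 1 1 W
1 32/17 32/29 -32/29 -1472/493 2 1 N
2 16/13 80/29 -80/29 -1504/377 2 0 E
3 32/13 160/17 -160/17 -2624/221 1 0 S
4 8 20/13 -20/13 -124/13 1 1 W
5 32/17 32/29 -32/29 -1472/493 2 1 N
6 16/13 80/29 -80/29 -1504/377 2 0 E
7 32/13 160/17 -160/17 -2624/221 1 0 S
final 1 1 W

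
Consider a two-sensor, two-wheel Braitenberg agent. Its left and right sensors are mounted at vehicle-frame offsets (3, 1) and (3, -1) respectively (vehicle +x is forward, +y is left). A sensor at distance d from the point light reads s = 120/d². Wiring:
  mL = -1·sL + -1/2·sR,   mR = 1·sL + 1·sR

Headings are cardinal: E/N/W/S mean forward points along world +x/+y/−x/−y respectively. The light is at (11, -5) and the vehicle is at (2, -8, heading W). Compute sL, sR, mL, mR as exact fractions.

left sensor world pos  = (-1, -9); dL² = 160
right sensor world pos = (-1, -7); dR² = 148
sL = 120/160 = 3/4
sR = 120/148 = 30/37
mL = -1·sL + -1/2·sR = -171/148
mR = 1·sL + 1·sR = 231/148

3/4 30/37 -171/148 231/148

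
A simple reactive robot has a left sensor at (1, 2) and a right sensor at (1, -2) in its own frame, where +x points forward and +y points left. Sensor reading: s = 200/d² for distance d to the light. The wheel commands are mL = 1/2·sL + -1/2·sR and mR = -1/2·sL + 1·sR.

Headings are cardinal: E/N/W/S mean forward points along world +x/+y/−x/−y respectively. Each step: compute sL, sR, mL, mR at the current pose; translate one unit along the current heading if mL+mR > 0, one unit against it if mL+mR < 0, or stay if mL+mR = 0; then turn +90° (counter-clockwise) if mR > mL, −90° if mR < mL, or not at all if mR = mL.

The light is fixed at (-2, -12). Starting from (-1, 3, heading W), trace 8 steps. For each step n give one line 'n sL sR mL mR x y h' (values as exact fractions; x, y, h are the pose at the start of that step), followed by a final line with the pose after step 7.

0 200/169 200/289 12000/48841 4900/48841 -1 3 W
1 10/13 10/13 0 5/13 -2 3 N
2 200/197 8/13 512/2561 276/2561 -2 4 W
3 100/149 20/29 -40/4321 1530/4321 -3 4 N
4 200/229 40/73 2720/16717 1860/16717 -3 5 W
5 10/17 50/81 -20/1377 445/1377 -4 5 N
6 40/53 200/409 2880/21677 2420/21677 -4 6 W
7 100/193 100/181 -600/34933 10250/34933 -5 6 N
final -5 7 W

n=0: pose=(-1,3,W); sL=200/169, sR=200/289; mL=12000/48841, mR=4900/48841; mL+mR=100/289 → advance +1; mR−mL=-7100/48841 → turn -1·90°
n=1: pose=(-2,3,N); sL=10/13, sR=10/13; mL=0, mR=5/13; mL+mR=5/13 → advance +1; mR−mL=5/13 → turn +1·90°
n=2: pose=(-2,4,W); sL=200/197, sR=8/13; mL=512/2561, mR=276/2561; mL+mR=4/13 → advance +1; mR−mL=-236/2561 → turn -1·90°
n=3: pose=(-3,4,N); sL=100/149, sR=20/29; mL=-40/4321, mR=1530/4321; mL+mR=10/29 → advance +1; mR−mL=1570/4321 → turn +1·90°
n=4: pose=(-3,5,W); sL=200/229, sR=40/73; mL=2720/16717, mR=1860/16717; mL+mR=20/73 → advance +1; mR−mL=-860/16717 → turn -1·90°
n=5: pose=(-4,5,N); sL=10/17, sR=50/81; mL=-20/1377, mR=445/1377; mL+mR=25/81 → advance +1; mR−mL=155/459 → turn +1·90°
n=6: pose=(-4,6,W); sL=40/53, sR=200/409; mL=2880/21677, mR=2420/21677; mL+mR=100/409 → advance +1; mR−mL=-460/21677 → turn -1·90°
n=7: pose=(-5,6,N); sL=100/193, sR=100/181; mL=-600/34933, mR=10250/34933; mL+mR=50/181 → advance +1; mR−mL=10850/34933 → turn +1·90°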